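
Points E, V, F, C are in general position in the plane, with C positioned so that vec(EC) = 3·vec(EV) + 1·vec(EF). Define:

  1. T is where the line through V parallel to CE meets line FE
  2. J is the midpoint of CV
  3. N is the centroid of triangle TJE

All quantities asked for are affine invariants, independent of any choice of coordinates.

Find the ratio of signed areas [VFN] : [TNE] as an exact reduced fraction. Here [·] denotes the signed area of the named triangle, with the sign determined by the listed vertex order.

[VFN]:[TNE] = 5/4

Assign E = (0, 0), V = (1, 0), F = (0, 1), C = (3, 1) — the answer is frame-independent, so this choice is without loss of generality.
1. T is where the line through V parallel to CE meets line FE ⇒ T = (0, -1/3)
2. J is the midpoint of CV ⇒ J = (2, 1/2)
3. N is the centroid of triangle TJE ⇒ N = (2/3, 1/18)
2·[VFN] = 5/18, 2·[TNE] = 2/9
[VFN]:[TNE] = 5/18:2/9 = 5/4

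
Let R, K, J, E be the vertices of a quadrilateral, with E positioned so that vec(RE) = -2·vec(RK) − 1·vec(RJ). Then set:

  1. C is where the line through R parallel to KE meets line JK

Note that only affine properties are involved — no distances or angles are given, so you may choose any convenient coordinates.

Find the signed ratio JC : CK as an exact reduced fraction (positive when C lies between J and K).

Choose coordinates R = (0, 0), K = (1, 0), J = (0, 1), E = (-2, -1).
1. C is where the line through R parallel to KE meets line JK ⇒ C = (3/4, 1/4)
C = J + t·(K−J) with t = 3/4, so JC:CK = t:(1−t) = 3/4:1/4

JC:CK = 3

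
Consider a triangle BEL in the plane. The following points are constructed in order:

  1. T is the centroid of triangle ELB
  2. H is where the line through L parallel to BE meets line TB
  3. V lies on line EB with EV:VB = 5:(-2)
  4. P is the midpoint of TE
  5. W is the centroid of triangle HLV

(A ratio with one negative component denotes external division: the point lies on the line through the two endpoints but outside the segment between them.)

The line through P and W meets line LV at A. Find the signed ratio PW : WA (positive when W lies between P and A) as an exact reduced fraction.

Assign B = (0, 0), E = (1, 0), L = (0, 1) — the answer is frame-independent, so this choice is without loss of generality.
1. T is the centroid of triangle ELB ⇒ T = (1/3, 1/3)
2. H is where the line through L parallel to BE meets line TB ⇒ H = (1, 1)
3. V lies on line EB with EV:VB = 5:(-2) ⇒ V = (-2/3, 0)
4. P is the midpoint of TE ⇒ P = (2/3, 1/6)
5. W is the centroid of triangle HLV ⇒ W = (1/9, 2/3)
line PW meets LV at A = (-7/72, 41/48)
W = P + t·(A−P) with t = 8/11, so PW:WA = 8/11:3/11

PW:WA = 8/3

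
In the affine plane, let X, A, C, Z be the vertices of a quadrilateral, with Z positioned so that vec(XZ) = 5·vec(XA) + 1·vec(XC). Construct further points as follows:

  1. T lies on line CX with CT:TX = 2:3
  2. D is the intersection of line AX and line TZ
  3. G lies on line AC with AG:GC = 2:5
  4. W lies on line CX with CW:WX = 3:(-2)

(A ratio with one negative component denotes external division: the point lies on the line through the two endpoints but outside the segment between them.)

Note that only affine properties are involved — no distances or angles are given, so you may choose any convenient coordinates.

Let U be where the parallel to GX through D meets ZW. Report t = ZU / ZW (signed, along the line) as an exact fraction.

Assign X = (0, 0), A = (1, 0), C = (0, 1), Z = (5, 1) — the answer is frame-independent, so this choice is without loss of generality.
1. T lies on line CX with CT:TX = 2:3 ⇒ T = (0, 3/5)
2. D is the intersection of line AX and line TZ ⇒ D = (-15/2, 0)
3. G lies on line AC with AG:GC = 2:5 ⇒ G = (5/7, 2/7)
4. W lies on line CX with CW:WX = 3:(-2) ⇒ W = (0, -2)
through D parallel to GX: direction (-5/7, -2/7); meets ZW at U = (25, 13)
U = Z + t·(W−Z) with t = -4

t = -4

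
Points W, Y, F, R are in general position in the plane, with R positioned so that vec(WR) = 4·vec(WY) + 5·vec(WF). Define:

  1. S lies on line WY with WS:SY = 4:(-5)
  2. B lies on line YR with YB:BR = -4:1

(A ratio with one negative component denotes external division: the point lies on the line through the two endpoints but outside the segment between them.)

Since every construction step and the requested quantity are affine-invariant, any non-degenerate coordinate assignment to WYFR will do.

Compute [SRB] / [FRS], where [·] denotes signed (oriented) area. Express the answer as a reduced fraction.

[SRB]:[FRS] = 25/36

Assign W = (0, 0), Y = (1, 0), F = (0, 1), R = (4, 5) — the answer is frame-independent, so this choice is without loss of generality.
1. S lies on line WY with WS:SY = 4:(-5) ⇒ S = (-4, 0)
2. B lies on line YR with YB:BR = -4:1 ⇒ B = (5, 20/3)
2·[SRB] = 25/3, 2·[FRS] = 12
[SRB]:[FRS] = 25/3:12 = 25/36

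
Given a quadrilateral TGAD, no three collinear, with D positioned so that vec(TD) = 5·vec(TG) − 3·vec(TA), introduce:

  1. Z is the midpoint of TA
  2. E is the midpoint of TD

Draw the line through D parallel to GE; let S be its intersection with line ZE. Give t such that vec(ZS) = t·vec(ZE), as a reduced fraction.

Work in coordinates with T = (0, 0), G = (1, 0), A = (0, 1), D = (5, -3).
1. Z is the midpoint of TA ⇒ Z = (0, 1/2)
2. E is the midpoint of TD ⇒ E = (5/2, -3/2)
through D parallel to GE: direction (3/2, -3/2); meets ZE at S = (15/2, -11/2)
S = Z + t·(E−Z) with t = 3

t = 3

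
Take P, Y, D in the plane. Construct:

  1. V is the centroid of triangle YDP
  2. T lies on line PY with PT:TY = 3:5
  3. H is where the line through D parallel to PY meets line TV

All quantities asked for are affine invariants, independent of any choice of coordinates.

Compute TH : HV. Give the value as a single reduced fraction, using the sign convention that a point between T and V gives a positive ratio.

Assign P = (0, 0), Y = (1, 0), D = (0, 1) — the answer is frame-independent, so this choice is without loss of generality.
1. V is the centroid of triangle YDP ⇒ V = (1/3, 1/3)
2. T lies on line PY with PT:TY = 3:5 ⇒ T = (3/8, 0)
3. H is where the line through D parallel to PY meets line TV ⇒ H = (1/4, 1)
H = T + t·(V−T) with t = 3, so TH:HV = t:(1−t) = 3:-2

TH:HV = -3/2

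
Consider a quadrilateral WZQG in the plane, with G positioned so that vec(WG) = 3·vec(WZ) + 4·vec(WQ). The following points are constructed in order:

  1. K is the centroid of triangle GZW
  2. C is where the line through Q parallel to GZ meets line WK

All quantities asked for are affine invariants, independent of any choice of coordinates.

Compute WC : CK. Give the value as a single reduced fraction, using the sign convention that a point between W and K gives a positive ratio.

Assign W = (0, 0), Z = (1, 0), Q = (0, 1), G = (3, 4) — the answer is frame-independent, so this choice is without loss of generality.
1. K is the centroid of triangle GZW ⇒ K = (4/3, 4/3)
2. C is where the line through Q parallel to GZ meets line WK ⇒ C = (-1, -1)
C = W + t·(K−W) with t = -3/4, so WC:CK = t:(1−t) = -3/4:7/4

WC:CK = -3/7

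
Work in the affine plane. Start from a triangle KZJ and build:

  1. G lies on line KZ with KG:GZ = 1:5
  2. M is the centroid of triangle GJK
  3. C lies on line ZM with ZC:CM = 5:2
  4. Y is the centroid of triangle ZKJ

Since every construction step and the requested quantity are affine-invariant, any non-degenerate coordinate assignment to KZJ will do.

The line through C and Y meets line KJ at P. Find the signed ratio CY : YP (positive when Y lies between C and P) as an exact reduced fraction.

CY:YP = -1/42

Choose coordinates K = (0, 0), Z = (1, 0), J = (0, 1).
1. G lies on line KZ with KG:GZ = 1:5 ⇒ G = (1/6, 0)
2. M is the centroid of triangle GJK ⇒ M = (1/18, 1/3)
3. C lies on line ZM with ZC:CM = 5:2 ⇒ C = (41/126, 5/21)
4. Y is the centroid of triangle ZKJ ⇒ Y = (1/3, 1/3)
line CY meets KJ at P = (0, -11/3)
Y = C + t·(P−C) with t = -1/41, so CY:YP = -1/41:42/41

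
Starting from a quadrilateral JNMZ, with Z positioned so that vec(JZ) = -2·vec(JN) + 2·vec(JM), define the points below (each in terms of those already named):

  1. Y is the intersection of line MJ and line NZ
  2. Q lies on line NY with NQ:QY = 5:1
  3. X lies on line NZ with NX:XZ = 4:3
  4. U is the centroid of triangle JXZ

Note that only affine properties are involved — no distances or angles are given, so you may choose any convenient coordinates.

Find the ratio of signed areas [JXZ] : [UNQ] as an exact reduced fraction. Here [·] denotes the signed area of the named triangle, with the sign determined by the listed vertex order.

Work in coordinates with J = (0, 0), N = (1, 0), M = (0, 1), Z = (-2, 2).
1. Y is the intersection of line MJ and line NZ ⇒ Y = (0, 2/3)
2. Q lies on line NY with NQ:QY = 5:1 ⇒ Q = (1/6, 5/9)
3. X lies on line NZ with NX:XZ = 4:3 ⇒ X = (-5/7, 8/7)
4. U is the centroid of triangle JXZ ⇒ U = (-19/21, 22/21)
2·[JXZ] = 6/7, 2·[UNQ] = 5/27
[JXZ]:[UNQ] = 6/7:5/27 = 162/35

[JXZ]:[UNQ] = 162/35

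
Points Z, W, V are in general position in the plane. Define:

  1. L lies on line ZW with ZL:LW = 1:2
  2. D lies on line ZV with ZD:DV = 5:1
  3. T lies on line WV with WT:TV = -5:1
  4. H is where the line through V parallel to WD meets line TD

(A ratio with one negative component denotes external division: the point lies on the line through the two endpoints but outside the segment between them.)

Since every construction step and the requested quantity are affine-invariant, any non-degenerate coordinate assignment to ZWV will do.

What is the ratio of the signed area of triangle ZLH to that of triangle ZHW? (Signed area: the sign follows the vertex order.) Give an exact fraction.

[ZLH]:[ZHW] = -1/3

Choose coordinates Z = (0, 0), W = (1, 0), V = (0, 1).
1. L lies on line ZW with ZL:LW = 1:2 ⇒ L = (1/3, 0)
2. D lies on line ZV with ZD:DV = 5:1 ⇒ D = (0, 5/6)
3. T lies on line WV with WT:TV = -5:1 ⇒ T = (-1/4, 5/4)
4. H is where the line through V parallel to WD meets line TD ⇒ H = (-1/5, 7/6)
2·[ZLH] = 7/18, 2·[ZHW] = -7/6
[ZLH]:[ZHW] = 7/18:-7/6 = -1/3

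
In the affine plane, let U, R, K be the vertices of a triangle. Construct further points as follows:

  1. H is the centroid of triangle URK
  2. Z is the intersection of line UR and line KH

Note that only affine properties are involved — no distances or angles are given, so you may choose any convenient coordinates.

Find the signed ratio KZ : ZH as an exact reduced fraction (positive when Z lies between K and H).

KZ:ZH = -3

Choose coordinates U = (0, 0), R = (1, 0), K = (0, 1).
1. H is the centroid of triangle URK ⇒ H = (1/3, 1/3)
2. Z is the intersection of line UR and line KH ⇒ Z = (1/2, 0)
Z = K + t·(H−K) with t = 3/2, so KZ:ZH = t:(1−t) = 3/2:-1/2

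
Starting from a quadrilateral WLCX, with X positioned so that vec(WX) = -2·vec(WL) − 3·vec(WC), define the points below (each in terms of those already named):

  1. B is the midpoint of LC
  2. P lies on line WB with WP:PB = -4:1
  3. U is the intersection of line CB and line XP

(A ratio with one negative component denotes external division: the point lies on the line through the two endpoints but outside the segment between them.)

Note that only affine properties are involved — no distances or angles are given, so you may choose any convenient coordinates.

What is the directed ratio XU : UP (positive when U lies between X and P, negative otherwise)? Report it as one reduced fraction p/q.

XU:UP = 18

Set W = (0, 0), L = (1, 0), C = (0, 1), X = (-2, -3); any affine frame gives the same invariant.
1. B is the midpoint of LC ⇒ B = (1/2, 1/2)
2. P lies on line WB with WP:PB = -4:1 ⇒ P = (2/3, 2/3)
3. U is the intersection of line CB and line XP ⇒ U = (10/19, 9/19)
U = X + t·(P−X) with t = 18/19, so XU:UP = t:(1−t) = 18/19:1/19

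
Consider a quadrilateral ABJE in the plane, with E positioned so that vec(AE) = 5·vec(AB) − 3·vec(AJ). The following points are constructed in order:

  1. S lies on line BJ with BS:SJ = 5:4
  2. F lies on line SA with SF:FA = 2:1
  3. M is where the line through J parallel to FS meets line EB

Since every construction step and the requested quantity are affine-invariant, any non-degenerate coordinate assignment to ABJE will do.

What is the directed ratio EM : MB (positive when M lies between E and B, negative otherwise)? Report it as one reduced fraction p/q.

Set A = (0, 0), B = (1, 0), J = (0, 1), E = (5, -3); any affine frame gives the same invariant.
1. S lies on line BJ with BS:SJ = 5:4 ⇒ S = (4/9, 5/9)
2. F lies on line SA with SF:FA = 2:1 ⇒ F = (4/27, 5/27)
3. M is where the line through J parallel to FS meets line EB ⇒ M = (-1/8, 27/32)
M = E + t·(B−E) with t = 41/32, so EM:MB = t:(1−t) = 41/32:-9/32

EM:MB = -41/9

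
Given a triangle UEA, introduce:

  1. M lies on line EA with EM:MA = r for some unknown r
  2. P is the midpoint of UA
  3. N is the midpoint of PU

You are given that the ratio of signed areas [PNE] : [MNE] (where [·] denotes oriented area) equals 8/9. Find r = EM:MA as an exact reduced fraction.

Work in coordinates with U = (0, 0), E = (1, 0), A = (0, 1).
1. With EM:MA = r, write λ = r/(r+1) so M = E + λ·(A−E); M is affine-linear in λ
2. P is the midpoint of UA ⇒ P = (0, 1/2)
3. N is the midpoint of PU ⇒ N = (0, 1/4)
Every point depending on M is an affine combination of M and λ-independent points, so each such coordinate is linear in λ; the λ² term in each signed area is a multiple of (A−E)×(A−E) = 0, so 2·[PNE] and 2·[MNE] are each linear in λ. Evaluating at λ=0 and λ=1:
  2·[PNE] = 1/4,   2·[MNE] = 3/4·λ
So [PNE]:[MNE] = (1/4) / (3/4·λ). Setting this equal to 8/9:
  1/4 = 8/9·(3/4·λ)  ⇒  λ = 3/8
Then r = λ/(1−λ) = (3/8)/(5/8) = 3/5. Check: with r = 3/5, M = (5/8, 3/8) and [PNE]:[MNE] = 8/9 as required.

r = 3/5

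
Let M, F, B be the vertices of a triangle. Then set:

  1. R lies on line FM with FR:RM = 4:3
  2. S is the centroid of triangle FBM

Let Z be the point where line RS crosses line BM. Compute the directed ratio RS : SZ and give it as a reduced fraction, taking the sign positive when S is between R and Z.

RS:SZ = 2/7

Set M = (0, 0), F = (1, 0), B = (0, 1); any affine frame gives the same invariant.
1. R lies on line FM with FR:RM = 4:3 ⇒ R = (3/7, 0)
2. S is the centroid of triangle FBM ⇒ S = (1/3, 1/3)
line RS meets BM at Z = (0, 3/2)
S = R + t·(Z−R) with t = 2/9, so RS:SZ = 2/9:7/9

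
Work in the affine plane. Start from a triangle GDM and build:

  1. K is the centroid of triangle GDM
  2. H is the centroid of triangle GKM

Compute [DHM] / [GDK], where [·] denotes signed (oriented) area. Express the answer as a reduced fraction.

[DHM]:[GDK] = -4/3

Set G = (0, 0), D = (1, 0), M = (0, 1); any affine frame gives the same invariant.
1. K is the centroid of triangle GDM ⇒ K = (1/3, 1/3)
2. H is the centroid of triangle GKM ⇒ H = (1/9, 4/9)
2·[DHM] = -4/9, 2·[GDK] = 1/3
[DHM]:[GDK] = -4/9:1/3 = -4/3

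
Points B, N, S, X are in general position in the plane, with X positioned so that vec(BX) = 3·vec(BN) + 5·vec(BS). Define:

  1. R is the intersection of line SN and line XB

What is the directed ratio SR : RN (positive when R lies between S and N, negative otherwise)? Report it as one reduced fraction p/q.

SR:RN = 3/5

Set B = (0, 0), N = (1, 0), S = (0, 1), X = (3, 5); any affine frame gives the same invariant.
1. R is the intersection of line SN and line XB ⇒ R = (3/8, 5/8)
R = S + t·(N−S) with t = 3/8, so SR:RN = t:(1−t) = 3/8:5/8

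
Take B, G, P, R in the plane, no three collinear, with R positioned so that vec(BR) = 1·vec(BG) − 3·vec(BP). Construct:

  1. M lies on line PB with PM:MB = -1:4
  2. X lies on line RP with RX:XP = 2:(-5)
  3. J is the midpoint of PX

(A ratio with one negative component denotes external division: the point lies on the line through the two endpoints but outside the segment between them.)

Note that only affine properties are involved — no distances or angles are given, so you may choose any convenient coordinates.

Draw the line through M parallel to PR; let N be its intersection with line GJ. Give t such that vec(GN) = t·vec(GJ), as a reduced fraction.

Choose coordinates B = (0, 0), G = (1, 0), P = (0, 1), R = (1, -3).
1. M lies on line PB with PM:MB = -1:4 ⇒ M = (0, 4/3)
2. X lies on line RP with RX:XP = 2:(-5) ⇒ X = (5/3, -17/3)
3. J is the midpoint of PX ⇒ J = (5/6, -7/3)
through M parallel to PR: direction (1, -4); meets GJ at N = (23/27, -56/27)
N = G + t·(J−G) with t = 8/9

t = 8/9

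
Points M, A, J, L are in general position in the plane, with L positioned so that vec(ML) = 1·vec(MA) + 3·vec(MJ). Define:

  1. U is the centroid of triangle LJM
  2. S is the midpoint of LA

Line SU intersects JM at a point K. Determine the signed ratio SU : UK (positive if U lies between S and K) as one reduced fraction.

SU:UK = 2

Choose coordinates M = (0, 0), A = (1, 0), J = (0, 1), L = (1, 3).
1. U is the centroid of triangle LJM ⇒ U = (1/3, 4/3)
2. S is the midpoint of LA ⇒ S = (1, 3/2)
line SU meets JM at K = (0, 5/4)
U = S + t·(K−S) with t = 2/3, so SU:UK = 2/3:1/3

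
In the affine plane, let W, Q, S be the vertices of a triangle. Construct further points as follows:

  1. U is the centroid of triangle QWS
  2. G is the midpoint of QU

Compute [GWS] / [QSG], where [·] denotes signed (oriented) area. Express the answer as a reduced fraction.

Work in coordinates with W = (0, 0), Q = (1, 0), S = (0, 1).
1. U is the centroid of triangle QWS ⇒ U = (1/3, 1/3)
2. G is the midpoint of QU ⇒ G = (2/3, 1/6)
2·[GWS] = -2/3, 2·[QSG] = 1/6
[GWS]:[QSG] = -2/3:1/6 = -4

[GWS]:[QSG] = -4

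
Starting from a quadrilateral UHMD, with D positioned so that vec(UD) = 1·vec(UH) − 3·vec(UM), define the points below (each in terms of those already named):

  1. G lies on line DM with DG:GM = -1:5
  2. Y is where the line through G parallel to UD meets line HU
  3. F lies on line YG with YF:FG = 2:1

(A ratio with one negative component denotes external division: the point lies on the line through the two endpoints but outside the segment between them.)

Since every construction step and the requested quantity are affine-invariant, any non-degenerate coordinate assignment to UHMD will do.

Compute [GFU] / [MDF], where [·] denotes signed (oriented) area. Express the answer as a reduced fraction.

Work in coordinates with U = (0, 0), H = (1, 0), M = (0, 1), D = (1, -3).
1. G lies on line DM with DG:GM = -1:5 ⇒ G = (5/4, -4)
2. Y is where the line through G parallel to UD meets line HU ⇒ Y = (-1/12, 0)
3. F lies on line YG with YF:FG = 2:1 ⇒ F = (29/36, -8/3)
2·[GFU] = -1/9, 2·[MDF] = -4/9
[GFU]:[MDF] = -1/9:-4/9 = 1/4

[GFU]:[MDF] = 1/4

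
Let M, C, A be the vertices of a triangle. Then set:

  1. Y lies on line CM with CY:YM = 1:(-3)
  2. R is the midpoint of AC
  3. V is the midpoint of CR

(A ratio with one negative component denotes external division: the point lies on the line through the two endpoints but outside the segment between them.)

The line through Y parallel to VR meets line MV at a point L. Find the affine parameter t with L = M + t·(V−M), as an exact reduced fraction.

Choose coordinates M = (0, 0), C = (1, 0), A = (0, 1).
1. Y lies on line CM with CY:YM = 1:(-3) ⇒ Y = (3/2, 0)
2. R is the midpoint of AC ⇒ R = (1/2, 1/2)
3. V is the midpoint of CR ⇒ V = (3/4, 1/4)
through Y parallel to VR: direction (-1/4, 1/4); meets MV at L = (9/8, 3/8)
L = M + t·(V−M) with t = 3/2

t = 3/2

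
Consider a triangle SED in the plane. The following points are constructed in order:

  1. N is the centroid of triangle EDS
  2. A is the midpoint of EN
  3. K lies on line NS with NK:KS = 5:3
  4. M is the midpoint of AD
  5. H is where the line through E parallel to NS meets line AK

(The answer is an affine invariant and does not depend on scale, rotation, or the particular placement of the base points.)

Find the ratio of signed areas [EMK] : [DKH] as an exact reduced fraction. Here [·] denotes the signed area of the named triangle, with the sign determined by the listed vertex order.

[EMK]:[DKH] = 41/92

Set S = (0, 0), E = (1, 0), D = (0, 1); any affine frame gives the same invariant.
1. N is the centroid of triangle EDS ⇒ N = (1/3, 1/3)
2. A is the midpoint of EN ⇒ A = (2/3, 1/6)
3. K lies on line NS with NK:KS = 5:3 ⇒ K = (1/8, 1/8)
4. M is the midpoint of AD ⇒ M = (1/3, 7/12)
5. H is where the line through E parallel to NS meets line AK ⇒ H = (29/24, 5/24)
2·[EMK] = 41/96, 2·[DKH] = 23/24
[EMK]:[DKH] = 41/96:23/24 = 41/92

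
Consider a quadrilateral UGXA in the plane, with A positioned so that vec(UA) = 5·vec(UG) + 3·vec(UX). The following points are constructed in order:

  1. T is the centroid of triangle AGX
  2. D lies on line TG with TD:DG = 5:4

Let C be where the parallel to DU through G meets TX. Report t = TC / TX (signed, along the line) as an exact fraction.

Set U = (0, 0), G = (1, 0), X = (0, 1), A = (5, 3); any affine frame gives the same invariant.
1. T is the centroid of triangle AGX ⇒ T = (2, 4/3)
2. D lies on line TG with TD:DG = 5:4 ⇒ D = (13/9, 16/27)
through G parallel to DU: direction (-13/9, -16/27); meets TX at C = (110/19, 112/57)
C = T + t·(X−T) with t = -36/19

t = -36/19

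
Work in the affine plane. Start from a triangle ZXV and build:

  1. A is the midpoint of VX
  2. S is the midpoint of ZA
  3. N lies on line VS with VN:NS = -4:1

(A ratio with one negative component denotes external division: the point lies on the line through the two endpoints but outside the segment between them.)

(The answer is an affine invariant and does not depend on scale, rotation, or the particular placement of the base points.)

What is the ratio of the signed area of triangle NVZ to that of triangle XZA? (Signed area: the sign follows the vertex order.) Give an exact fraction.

[NVZ]:[XZA] = -2/3

Set Z = (0, 0), X = (1, 0), V = (0, 1); any affine frame gives the same invariant.
1. A is the midpoint of VX ⇒ A = (1/2, 1/2)
2. S is the midpoint of ZA ⇒ S = (1/4, 1/4)
3. N lies on line VS with VN:NS = -4:1 ⇒ N = (1/3, 0)
2·[NVZ] = 1/3, 2·[XZA] = -1/2
[NVZ]:[XZA] = 1/3:-1/2 = -2/3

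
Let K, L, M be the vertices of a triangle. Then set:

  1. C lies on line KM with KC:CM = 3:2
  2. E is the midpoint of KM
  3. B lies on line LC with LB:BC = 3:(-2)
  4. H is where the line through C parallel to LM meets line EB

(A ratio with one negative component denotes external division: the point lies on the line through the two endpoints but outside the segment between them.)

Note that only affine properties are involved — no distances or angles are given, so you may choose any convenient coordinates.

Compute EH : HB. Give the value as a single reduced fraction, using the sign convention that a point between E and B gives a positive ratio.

Choose coordinates K = (0, 0), L = (1, 0), M = (0, 1).
1. C lies on line KM with KC:CM = 3:2 ⇒ C = (0, 3/5)
2. E is the midpoint of KM ⇒ E = (0, 1/2)
3. B lies on line LC with LB:BC = 3:(-2) ⇒ B = (-2, 9/5)
4. H is where the line through C parallel to LM meets line EB ⇒ H = (2/7, 11/35)
H = E + t·(B−E) with t = -1/7, so EH:HB = t:(1−t) = -1/7:8/7

EH:HB = -1/8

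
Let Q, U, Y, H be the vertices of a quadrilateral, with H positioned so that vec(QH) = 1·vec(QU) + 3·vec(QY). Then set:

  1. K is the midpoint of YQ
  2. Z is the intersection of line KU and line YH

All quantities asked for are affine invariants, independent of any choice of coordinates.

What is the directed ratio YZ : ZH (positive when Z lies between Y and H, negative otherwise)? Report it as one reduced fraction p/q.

YZ:ZH = -1/6

Assign Q = (0, 0), U = (1, 0), Y = (0, 1), H = (1, 3) — the answer is frame-independent, so this choice is without loss of generality.
1. K is the midpoint of YQ ⇒ K = (0, 1/2)
2. Z is the intersection of line KU and line YH ⇒ Z = (-1/5, 3/5)
Z = Y + t·(H−Y) with t = -1/5, so YZ:ZH = t:(1−t) = -1/5:6/5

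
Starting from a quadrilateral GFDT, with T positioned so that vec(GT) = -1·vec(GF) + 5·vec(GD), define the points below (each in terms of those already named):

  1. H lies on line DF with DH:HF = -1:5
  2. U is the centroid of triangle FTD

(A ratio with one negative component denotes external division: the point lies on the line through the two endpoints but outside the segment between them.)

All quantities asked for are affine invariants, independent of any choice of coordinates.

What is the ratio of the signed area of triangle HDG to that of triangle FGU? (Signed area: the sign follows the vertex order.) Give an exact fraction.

[HDG]:[FGU] = 1/8

Set G = (0, 0), F = (1, 0), D = (0, 1), T = (-1, 5); any affine frame gives the same invariant.
1. H lies on line DF with DH:HF = -1:5 ⇒ H = (-1/4, 5/4)
2. U is the centroid of triangle FTD ⇒ U = (0, 2)
2·[HDG] = -1/4, 2·[FGU] = -2
[HDG]:[FGU] = -1/4:-2 = 1/8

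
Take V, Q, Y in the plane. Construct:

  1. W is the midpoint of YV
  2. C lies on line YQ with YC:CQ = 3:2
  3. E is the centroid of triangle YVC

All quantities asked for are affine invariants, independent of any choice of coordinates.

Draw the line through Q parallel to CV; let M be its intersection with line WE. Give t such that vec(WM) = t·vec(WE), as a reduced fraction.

Assign V = (0, 0), Q = (1, 0), Y = (0, 1) — the answer is frame-independent, so this choice is without loss of generality.
1. W is the midpoint of YV ⇒ W = (0, 1/2)
2. C lies on line YQ with YC:CQ = 3:2 ⇒ C = (3/5, 2/5)
3. E is the centroid of triangle YVC ⇒ E = (1/5, 7/15)
through Q parallel to CV: direction (-3/5, -2/5); meets WE at M = (7/5, 4/15)
M = W + t·(E−W) with t = 7

t = 7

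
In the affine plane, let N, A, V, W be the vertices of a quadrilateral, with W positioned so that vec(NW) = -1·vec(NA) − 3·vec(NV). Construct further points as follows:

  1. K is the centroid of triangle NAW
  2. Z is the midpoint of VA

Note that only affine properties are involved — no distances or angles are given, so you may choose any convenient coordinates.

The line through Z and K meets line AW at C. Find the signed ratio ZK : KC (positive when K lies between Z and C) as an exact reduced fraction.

ZK:KC = 3/2

Work in coordinates with N = (0, 0), A = (1, 0), V = (0, 1), W = (-1, -3).
1. K is the centroid of triangle NAW ⇒ K = (0, -1)
2. Z is the midpoint of VA ⇒ Z = (1/2, 1/2)
line ZK meets AW at C = (-1/3, -2)
K = Z + t·(C−Z) with t = 3/5, so ZK:KC = 3/5:2/5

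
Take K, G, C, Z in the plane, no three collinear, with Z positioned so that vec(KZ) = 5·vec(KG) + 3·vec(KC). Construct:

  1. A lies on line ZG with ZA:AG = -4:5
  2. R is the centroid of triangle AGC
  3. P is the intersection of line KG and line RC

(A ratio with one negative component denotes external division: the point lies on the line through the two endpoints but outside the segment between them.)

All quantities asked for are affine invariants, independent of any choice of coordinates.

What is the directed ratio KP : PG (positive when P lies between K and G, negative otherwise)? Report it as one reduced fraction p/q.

Assign K = (0, 0), G = (1, 0), C = (0, 1), Z = (5, 3) — the answer is frame-independent, so this choice is without loss of generality.
1. A lies on line ZG with ZA:AG = -4:5 ⇒ A = (21, 15)
2. R is the centroid of triangle AGC ⇒ R = (22/3, 16/3)
3. P is the intersection of line KG and line RC ⇒ P = (-22/13, 0)
P = K + t·(G−K) with t = -22/13, so KP:PG = t:(1−t) = -22/13:35/13

KP:PG = -22/35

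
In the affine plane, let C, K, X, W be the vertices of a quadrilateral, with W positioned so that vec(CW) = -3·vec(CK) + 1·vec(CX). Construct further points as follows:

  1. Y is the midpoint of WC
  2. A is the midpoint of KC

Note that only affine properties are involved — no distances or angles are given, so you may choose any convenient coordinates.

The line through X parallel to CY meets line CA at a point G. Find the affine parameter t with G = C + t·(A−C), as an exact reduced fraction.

t = 6

Choose coordinates C = (0, 0), K = (1, 0), X = (0, 1), W = (-3, 1).
1. Y is the midpoint of WC ⇒ Y = (-3/2, 1/2)
2. A is the midpoint of KC ⇒ A = (1/2, 0)
through X parallel to CY: direction (-3/2, 1/2); meets CA at G = (3, 0)
G = C + t·(A−C) with t = 6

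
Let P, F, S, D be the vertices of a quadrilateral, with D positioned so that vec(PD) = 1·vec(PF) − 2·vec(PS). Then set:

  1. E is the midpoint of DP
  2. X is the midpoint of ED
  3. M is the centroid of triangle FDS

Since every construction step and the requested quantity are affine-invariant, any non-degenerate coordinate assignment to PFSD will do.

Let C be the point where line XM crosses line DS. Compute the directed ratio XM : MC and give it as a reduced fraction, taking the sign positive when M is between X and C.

Assign P = (0, 0), F = (1, 0), S = (0, 1), D = (1, -2) — the answer is frame-independent, so this choice is without loss of generality.
1. E is the midpoint of DP ⇒ E = (1/2, -1)
2. X is the midpoint of ED ⇒ X = (3/4, -3/2)
3. M is the centroid of triangle FDS ⇒ M = (2/3, -1/3)
line XM meets DS at C = (8/11, -13/11)
M = X + t·(C−X) with t = 11/3, so XM:MC = 11/3:-8/3

XM:MC = -11/8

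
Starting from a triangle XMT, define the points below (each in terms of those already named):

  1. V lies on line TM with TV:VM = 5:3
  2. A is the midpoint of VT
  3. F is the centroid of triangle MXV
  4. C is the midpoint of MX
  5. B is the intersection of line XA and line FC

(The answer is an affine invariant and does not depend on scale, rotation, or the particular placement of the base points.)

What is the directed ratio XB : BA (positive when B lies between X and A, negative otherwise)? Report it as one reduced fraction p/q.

XB:BA = -6/5

Work in coordinates with X = (0, 0), M = (1, 0), T = (0, 1).
1. V lies on line TM with TV:VM = 5:3 ⇒ V = (5/8, 3/8)
2. A is the midpoint of VT ⇒ A = (5/16, 11/16)
3. F is the centroid of triangle MXV ⇒ F = (13/24, 1/8)
4. C is the midpoint of MX ⇒ C = (1/2, 0)
5. B is the intersection of line XA and line FC ⇒ B = (15/8, 33/8)
B = X + t·(A−X) with t = 6, so XB:BA = t:(1−t) = 6:-5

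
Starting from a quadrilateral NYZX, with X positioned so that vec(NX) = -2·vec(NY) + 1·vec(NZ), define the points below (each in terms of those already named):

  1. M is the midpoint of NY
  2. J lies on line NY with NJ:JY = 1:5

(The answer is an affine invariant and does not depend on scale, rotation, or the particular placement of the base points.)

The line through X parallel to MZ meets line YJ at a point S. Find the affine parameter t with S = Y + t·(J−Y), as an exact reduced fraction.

t = 3

Work in coordinates with N = (0, 0), Y = (1, 0), Z = (0, 1), X = (-2, 1).
1. M is the midpoint of NY ⇒ M = (1/2, 0)
2. J lies on line NY with NJ:JY = 1:5 ⇒ J = (1/6, 0)
through X parallel to MZ: direction (-1/2, 1); meets YJ at S = (-3/2, 0)
S = Y + t·(J−Y) with t = 3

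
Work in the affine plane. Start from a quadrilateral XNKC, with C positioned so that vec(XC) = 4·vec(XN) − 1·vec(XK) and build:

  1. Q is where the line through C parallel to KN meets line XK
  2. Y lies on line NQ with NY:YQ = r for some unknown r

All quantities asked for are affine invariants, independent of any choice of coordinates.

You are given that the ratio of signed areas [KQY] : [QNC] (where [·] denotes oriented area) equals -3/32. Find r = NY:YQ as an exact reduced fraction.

r = 5/3

Work in coordinates with X = (0, 0), N = (1, 0), K = (0, 1), C = (4, -1).
1. Q is where the line through C parallel to KN meets line XK ⇒ Q = (0, 3)
2. With NY:YQ = r, write λ = r/(r+1) so Y = N + λ·(Q−N); Y is affine-linear in λ
Every point depending on Y is an affine combination of Y and λ-independent points, so each such coordinate is linear in λ; the λ² term in each signed area is a multiple of (Q−N)×(Q−N) = 0, so 2·[KQY] and 2·[QNC] are each linear in λ. Evaluating at λ=0 and λ=1:
  2·[KQY] = 2·λ − 2,   2·[QNC] = 8
So [KQY]:[QNC] = (2·λ − 2) / (8). Setting this equal to -3/32:
  2·λ − 2 = -3/32·(8)  ⇒  λ = 5/8
Then r = λ/(1−λ) = (5/8)/(3/8) = 5/3. Check: with r = 5/3, Y = (3/8, 15/8) and [KQY]:[QNC] = -3/32 as required.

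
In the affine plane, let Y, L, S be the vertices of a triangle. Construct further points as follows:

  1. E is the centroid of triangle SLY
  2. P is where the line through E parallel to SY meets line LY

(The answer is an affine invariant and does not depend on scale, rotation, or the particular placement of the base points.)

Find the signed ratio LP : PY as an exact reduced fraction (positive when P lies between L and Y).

LP:PY = 2

Set Y = (0, 0), L = (1, 0), S = (0, 1); any affine frame gives the same invariant.
1. E is the centroid of triangle SLY ⇒ E = (1/3, 1/3)
2. P is where the line through E parallel to SY meets line LY ⇒ P = (1/3, 0)
P = L + t·(Y−L) with t = 2/3, so LP:PY = t:(1−t) = 2/3:1/3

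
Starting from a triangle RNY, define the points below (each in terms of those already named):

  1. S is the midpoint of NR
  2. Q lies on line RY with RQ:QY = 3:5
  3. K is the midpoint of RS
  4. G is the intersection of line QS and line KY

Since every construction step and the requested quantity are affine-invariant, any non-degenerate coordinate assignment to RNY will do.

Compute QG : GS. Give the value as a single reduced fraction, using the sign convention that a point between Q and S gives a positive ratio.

QG:GS = 5/8

Set R = (0, 0), N = (1, 0), Y = (0, 1); any affine frame gives the same invariant.
1. S is the midpoint of NR ⇒ S = (1/2, 0)
2. Q lies on line RY with RQ:QY = 3:5 ⇒ Q = (0, 3/8)
3. K is the midpoint of RS ⇒ K = (1/4, 0)
4. G is the intersection of line QS and line KY ⇒ G = (5/26, 3/13)
G = Q + t·(S−Q) with t = 5/13, so QG:GS = t:(1−t) = 5/13:8/13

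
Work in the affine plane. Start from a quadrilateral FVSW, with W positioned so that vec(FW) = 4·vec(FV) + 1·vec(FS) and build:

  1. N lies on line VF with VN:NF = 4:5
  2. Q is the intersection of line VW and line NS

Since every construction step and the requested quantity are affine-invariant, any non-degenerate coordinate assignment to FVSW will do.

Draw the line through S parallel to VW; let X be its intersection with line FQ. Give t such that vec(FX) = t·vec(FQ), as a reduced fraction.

t = -3

Set F = (0, 0), V = (1, 0), S = (0, 1), W = (4, 1); any affine frame gives the same invariant.
1. N lies on line VF with VN:NF = 4:5 ⇒ N = (5/9, 0)
2. Q is the intersection of line VW and line NS ⇒ Q = (5/8, -1/8)
through S parallel to VW: direction (3, 1); meets FQ at X = (-15/8, 3/8)
X = F + t·(Q−F) with t = -3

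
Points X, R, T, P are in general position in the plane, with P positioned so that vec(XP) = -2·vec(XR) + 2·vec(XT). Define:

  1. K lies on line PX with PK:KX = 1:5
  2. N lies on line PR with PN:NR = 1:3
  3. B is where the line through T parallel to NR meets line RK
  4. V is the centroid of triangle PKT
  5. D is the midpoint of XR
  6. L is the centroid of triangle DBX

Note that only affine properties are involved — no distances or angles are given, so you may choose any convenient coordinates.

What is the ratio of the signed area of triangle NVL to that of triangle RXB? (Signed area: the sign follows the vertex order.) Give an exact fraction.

[NVL]:[RXB] = -1/15

Assign X = (0, 0), R = (1, 0), T = (0, 1), P = (-2, 2) — the answer is frame-independent, so this choice is without loss of generality.
1. K lies on line PX with PK:KX = 1:5 ⇒ K = (-5/3, 5/3)
2. N lies on line PR with PN:NR = 1:3 ⇒ N = (-5/4, 3/2)
3. B is where the line through T parallel to NR meets line RK ⇒ B = (9, -5)
4. V is the centroid of triangle PKT ⇒ V = (-11/9, 14/9)
5. D is the midpoint of XR ⇒ D = (1/2, 0)
6. L is the centroid of triangle DBX ⇒ L = (19/6, -5/3)
2·[NVL] = -1/3, 2·[RXB] = 5
[NVL]:[RXB] = -1/3:5 = -1/15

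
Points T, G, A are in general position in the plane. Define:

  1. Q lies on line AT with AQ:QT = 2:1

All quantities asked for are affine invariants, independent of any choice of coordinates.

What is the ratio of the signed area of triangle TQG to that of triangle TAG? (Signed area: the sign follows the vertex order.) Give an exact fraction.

[TQG]:[TAG] = 1/3

Work in coordinates with T = (0, 0), G = (1, 0), A = (0, 1).
1. Q lies on line AT with AQ:QT = 2:1 ⇒ Q = (0, 1/3)
2·[TQG] = -1/3, 2·[TAG] = -1
[TQG]:[TAG] = -1/3:-1 = 1/3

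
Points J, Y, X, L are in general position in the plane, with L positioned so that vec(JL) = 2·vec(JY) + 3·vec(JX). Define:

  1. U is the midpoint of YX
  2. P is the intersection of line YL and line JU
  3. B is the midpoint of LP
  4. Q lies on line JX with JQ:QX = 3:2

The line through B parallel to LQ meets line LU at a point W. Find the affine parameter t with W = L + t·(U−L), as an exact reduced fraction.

Set J = (0, 0), Y = (1, 0), X = (0, 1), L = (2, 3); any affine frame gives the same invariant.
1. U is the midpoint of YX ⇒ U = (1/2, 1/2)
2. P is the intersection of line YL and line JU ⇒ P = (3/2, 3/2)
3. B is the midpoint of LP ⇒ B = (7/4, 9/4)
4. Q lies on line JX with JQ:QX = 3:2 ⇒ Q = (0, 3/5)
through B parallel to LQ: direction (-2, -12/5); meets LU at W = (29/28, 39/28)
W = L + t·(U−L) with t = 9/14

t = 9/14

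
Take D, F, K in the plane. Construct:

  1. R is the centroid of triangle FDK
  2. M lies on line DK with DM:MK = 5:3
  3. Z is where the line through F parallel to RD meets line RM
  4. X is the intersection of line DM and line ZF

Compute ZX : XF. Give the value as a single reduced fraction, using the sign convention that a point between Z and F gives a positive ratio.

Choose coordinates D = (0, 0), F = (1, 0), K = (0, 1).
1. R is the centroid of triangle FDK ⇒ R = (1/3, 1/3)
2. M lies on line DK with DM:MK = 5:3 ⇒ M = (0, 5/8)
3. Z is where the line through F parallel to RD meets line RM ⇒ Z = (13/15, -2/15)
4. X is the intersection of line DM and line ZF ⇒ X = (0, -1)
X = Z + t·(F−Z) with t = -13/2, so ZX:XF = t:(1−t) = -13/2:15/2

ZX:XF = -13/15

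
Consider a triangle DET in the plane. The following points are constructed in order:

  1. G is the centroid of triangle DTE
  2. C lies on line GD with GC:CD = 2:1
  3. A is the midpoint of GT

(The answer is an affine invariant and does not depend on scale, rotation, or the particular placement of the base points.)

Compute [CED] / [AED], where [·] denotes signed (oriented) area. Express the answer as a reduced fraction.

Set D = (0, 0), E = (1, 0), T = (0, 1); any affine frame gives the same invariant.
1. G is the centroid of triangle DTE ⇒ G = (1/3, 1/3)
2. C lies on line GD with GC:CD = 2:1 ⇒ C = (1/9, 1/9)
3. A is the midpoint of GT ⇒ A = (1/6, 2/3)
2·[CED] = -1/9, 2·[AED] = -2/3
[CED]:[AED] = -1/9:-2/3 = 1/6

[CED]:[AED] = 1/6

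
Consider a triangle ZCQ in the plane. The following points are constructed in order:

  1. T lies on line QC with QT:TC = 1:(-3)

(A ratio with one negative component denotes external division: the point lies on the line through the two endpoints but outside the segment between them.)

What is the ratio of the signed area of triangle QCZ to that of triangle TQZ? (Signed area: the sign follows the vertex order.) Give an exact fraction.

[QCZ]:[TQZ] = 2

Assign Z = (0, 0), C = (1, 0), Q = (0, 1) — the answer is frame-independent, so this choice is without loss of generality.
1. T lies on line QC with QT:TC = 1:(-3) ⇒ T = (-1/2, 3/2)
2·[QCZ] = -1, 2·[TQZ] = -1/2
[QCZ]:[TQZ] = -1:-1/2 = 2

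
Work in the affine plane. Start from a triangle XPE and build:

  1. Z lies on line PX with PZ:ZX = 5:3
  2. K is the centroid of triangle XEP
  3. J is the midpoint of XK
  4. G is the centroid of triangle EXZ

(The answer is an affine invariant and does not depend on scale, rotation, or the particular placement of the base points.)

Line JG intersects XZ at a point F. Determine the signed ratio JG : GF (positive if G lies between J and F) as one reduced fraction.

Choose coordinates X = (0, 0), P = (1, 0), E = (0, 1).
1. Z lies on line PX with PZ:ZX = 5:3 ⇒ Z = (3/8, 0)
2. K is the centroid of triangle XEP ⇒ K = (1/3, 1/3)
3. J is the midpoint of XK ⇒ J = (1/6, 1/6)
4. G is the centroid of triangle EXZ ⇒ G = (1/8, 1/3)
line JG meets XZ at F = (5/24, 0)
G = J + t·(F−J) with t = -1, so JG:GF = -1:2

JG:GF = -1/2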